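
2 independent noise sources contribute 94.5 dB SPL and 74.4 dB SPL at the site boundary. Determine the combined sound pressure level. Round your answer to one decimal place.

94.5 dB SPL

For uncorrelated sources the intensities add, so convert each level to linear form, sum, and take 10·log₁₀ of the total.
Σ 10^(L/10) = 10^(94.5/10) + 10^(74.4/10) = 2.846e+09.
L_total = 10·log₁₀(2.846e+09) = 94.54 dB SPL.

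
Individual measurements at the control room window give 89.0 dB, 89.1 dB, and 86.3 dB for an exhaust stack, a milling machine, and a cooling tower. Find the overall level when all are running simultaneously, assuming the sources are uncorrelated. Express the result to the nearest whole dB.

93 dB

Incoherent sources combine by intensity addition: L_total = 10·log₁₀(Σ 10^(L_i/10)).
Σ 10^(L/10) = 10^(89.0/10) + 10^(89.1/10) + 10^(86.3/10) = 2.034e+09.
L_total = 10·log₁₀(2.034e+09) = 93.08 dB.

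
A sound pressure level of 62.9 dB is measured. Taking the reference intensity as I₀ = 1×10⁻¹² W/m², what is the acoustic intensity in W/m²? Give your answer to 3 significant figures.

1.95e-06 W/m²

I/I₀ = 10^(62.9/10) = 1.95e+06, so I = 1.95e+06 × 10⁻¹² W/m².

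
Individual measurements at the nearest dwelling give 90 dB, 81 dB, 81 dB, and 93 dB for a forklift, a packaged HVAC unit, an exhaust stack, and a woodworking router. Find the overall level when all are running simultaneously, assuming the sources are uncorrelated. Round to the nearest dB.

95 dB

Incoherent sources combine by intensity addition: L_total = 10·log₁₀(Σ 10^(L_i/10)).
Σ 10^(L/10) = 10^(90/10) + 10^(81/10) + 10^(81/10) + 10^(93/10) = 3.247e+09.
L_total = 10·log₁₀(3.247e+09) = 95.11 dB.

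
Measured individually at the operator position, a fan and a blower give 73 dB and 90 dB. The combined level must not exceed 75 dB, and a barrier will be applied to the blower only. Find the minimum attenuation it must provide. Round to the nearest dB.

19 dB

The untreated sources together contribute 10^(73/10) = 1.995e+07, i.e. 73.00 dB.
To meet 75 dB overall, the treated blower may contribute at most 10^(75/10) − 1.995e+07 = 1.167e+07, i.e. 70.67 dB.
So the blower must be reduced from 90 to 70.67 dB: IL = 19.33 dB.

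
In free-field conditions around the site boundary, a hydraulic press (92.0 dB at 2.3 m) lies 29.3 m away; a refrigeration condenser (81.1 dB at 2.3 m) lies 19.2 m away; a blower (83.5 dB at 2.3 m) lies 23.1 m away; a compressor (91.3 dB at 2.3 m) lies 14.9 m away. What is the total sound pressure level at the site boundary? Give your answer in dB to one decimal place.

First find each source's level at the receiver (point-source: −20·log₁₀(r/r_ref)), then combine on an intensity basis.
hydraulic press: 92.0 − 20·log₁₀(29.3/2.3) = 92.0 − 22.10 = 69.90 dB.
refrigeration condenser: 81.1 − 20·log₁₀(19.2/2.3) = 81.1 − 18.43 = 62.67 dB.
blower: 83.5 − 20·log₁₀(23.1/2.3) = 83.5 − 20.04 = 63.46 dB.
compressor: 91.3 − 20·log₁₀(14.9/2.3) = 91.3 − 16.23 = 75.07 dB.
Σ 10^(L/10) = 4.598e+07 → L_total = 10·log₁₀(4.598e+07) = 76.63 dB.

76.6 dB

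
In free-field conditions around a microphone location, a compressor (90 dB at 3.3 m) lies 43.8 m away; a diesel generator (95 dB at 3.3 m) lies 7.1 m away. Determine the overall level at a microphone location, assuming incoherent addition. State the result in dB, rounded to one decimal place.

88.4 dB

Propagate each source to the receiver with L = L_ref − 20·log₁₀(r/r_ref), then add intensities.
compressor: 90 − 20·log₁₀(43.8/3.3) = 90 − 22.46 = 67.54 dB.
diesel generator: 95 − 20·log₁₀(7.1/3.3) = 95 − 6.65 = 88.35 dB.
Σ 10^(L/10) = 6.888e+08 → L_total = 10·log₁₀(6.888e+08) = 88.38 dB.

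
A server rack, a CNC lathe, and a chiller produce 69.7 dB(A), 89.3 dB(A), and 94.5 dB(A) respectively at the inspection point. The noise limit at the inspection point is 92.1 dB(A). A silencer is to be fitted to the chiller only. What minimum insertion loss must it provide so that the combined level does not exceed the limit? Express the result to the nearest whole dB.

The untreated sources together contribute 10^(69.7/10) + 10^(89.3/10) = 8.605e+08, i.e. 89.35 dB(A).
To meet 92.1 dB(A) overall, the treated chiller may contribute at most 10^(92.1/10) − 8.605e+08 = 7.613e+08, i.e. 88.82 dB(A).
Required insertion loss = 94.5 − 88.82 = 5.68 dB.

6 dB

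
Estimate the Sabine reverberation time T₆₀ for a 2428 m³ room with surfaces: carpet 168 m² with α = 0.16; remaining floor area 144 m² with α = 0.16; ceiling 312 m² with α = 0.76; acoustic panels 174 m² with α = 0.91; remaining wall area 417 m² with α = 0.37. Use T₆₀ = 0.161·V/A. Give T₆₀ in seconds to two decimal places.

A = Σ Sᵢαᵢ = 168·0.16 + 144·0.16 + 312·0.76 + 174·0.91 + 417·0.37 = 599.67 m².
T₆₀ = 0.161·V/A = 0.161·2428/599.67 = 0.652 s.

0.65 s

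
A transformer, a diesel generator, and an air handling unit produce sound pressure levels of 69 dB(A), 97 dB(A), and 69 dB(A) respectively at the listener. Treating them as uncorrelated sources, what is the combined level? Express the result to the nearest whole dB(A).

For uncorrelated sources the intensities add, so convert each level to linear form, sum, and take 10·log₁₀ of the total.
Σ 10^(L/10) = 10^(69/10) + 10^(97/10) + 10^(69/10) = 5.028e+09.
L_total = 10·log₁₀(5.028e+09) = 97.01 dB(A).

97 dB(A)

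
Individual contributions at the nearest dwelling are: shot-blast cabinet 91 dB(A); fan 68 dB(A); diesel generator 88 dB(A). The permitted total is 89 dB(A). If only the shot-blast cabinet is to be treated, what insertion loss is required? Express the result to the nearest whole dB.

9 dB

The untreated sources together contribute 10^(68/10) + 10^(88/10) = 6.373e+08, i.e. 88.04 dB(A).
The limit corresponds to 10^(89/10) = 7.943e+08; subtracting the fixed part leaves 1.571e+08 for the shot-blast cabinet, i.e. 81.96 dB(A).
Required insertion loss = 91 − 81.96 = 9.04 dB.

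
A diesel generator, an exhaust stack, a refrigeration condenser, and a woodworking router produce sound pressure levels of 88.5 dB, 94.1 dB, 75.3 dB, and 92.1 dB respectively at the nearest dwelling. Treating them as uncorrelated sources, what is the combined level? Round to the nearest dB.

Incoherent sources combine by intensity addition: L_total = 10·log₁₀(Σ 10^(L_i/10)).
Σ 10^(L/10) = 10^(88.5/10) + 10^(94.1/10) + 10^(75.3/10) + 10^(92.1/10) = 4.934e+09.
L_total = 10·log₁₀(4.934e+09) = 96.93 dB.

97 dB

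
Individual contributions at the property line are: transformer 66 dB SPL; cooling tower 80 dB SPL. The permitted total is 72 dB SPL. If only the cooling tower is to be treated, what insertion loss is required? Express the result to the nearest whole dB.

9 dB

Fixed contribution from the other source: Σ 10^(L/10) = 10^(66/10) = 3.981e+06 (66.00 dB SPL).
To meet 72 dB SPL overall, the treated cooling tower may contribute at most 10^(72/10) − 3.981e+06 = 1.187e+07, i.e. 70.74 dB SPL.
So the cooling tower must be reduced from 80 to 70.74 dB SPL: IL = 9.26 dB.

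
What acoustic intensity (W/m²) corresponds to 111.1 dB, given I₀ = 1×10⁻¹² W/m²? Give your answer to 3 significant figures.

I/I₀ = 10^(111.1/10) = 1.288e+11, so I = 1.288e+11 × 10⁻¹² W/m².

0.129 W/m²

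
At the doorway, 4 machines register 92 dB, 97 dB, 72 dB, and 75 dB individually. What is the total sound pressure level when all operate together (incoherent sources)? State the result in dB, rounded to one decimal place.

Incoherent sources combine by intensity addition: L_total = 10·log₁₀(Σ 10^(L_i/10)).
Σ 10^(L/10) = 10^(92/10) + 10^(97/10) + 10^(72/10) + 10^(75/10) = 6.644e+09.
L_total = 10·log₁₀(6.644e+09) = 98.22 dB.

98.2 dB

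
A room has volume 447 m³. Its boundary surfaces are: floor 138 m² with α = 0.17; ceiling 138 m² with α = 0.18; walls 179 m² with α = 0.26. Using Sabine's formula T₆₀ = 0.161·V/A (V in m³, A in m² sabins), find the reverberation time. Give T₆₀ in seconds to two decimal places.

Summing Sᵢαᵢ: 138·0.17 + 138·0.18 + 179·0.26 = 94.84 m².
T₆₀ = 0.161·V/A = 0.161·447/94.84 = 0.759 s.

0.76 s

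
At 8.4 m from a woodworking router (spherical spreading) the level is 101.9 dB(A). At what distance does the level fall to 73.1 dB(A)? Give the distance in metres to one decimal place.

Point-source spreading drops the level by 20·log₁₀(r₂/r₁); inverting, r₂/r₁ = 10^(ΔL/20).
r₂ = 8.4·10^((101.9−73.1)/20) = 8.4·10^(28.8/20) = 231.36 m.

231.4 m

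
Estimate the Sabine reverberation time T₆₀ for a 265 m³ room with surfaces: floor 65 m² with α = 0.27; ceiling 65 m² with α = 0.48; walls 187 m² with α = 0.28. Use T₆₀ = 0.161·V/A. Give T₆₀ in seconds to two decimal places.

0.42 s

Summing Sᵢαᵢ: 65·0.27 + 65·0.48 + 187·0.28 = 101.11 m².
T₆₀ = 0.161 × 265 / 101.11 = 0.422 s.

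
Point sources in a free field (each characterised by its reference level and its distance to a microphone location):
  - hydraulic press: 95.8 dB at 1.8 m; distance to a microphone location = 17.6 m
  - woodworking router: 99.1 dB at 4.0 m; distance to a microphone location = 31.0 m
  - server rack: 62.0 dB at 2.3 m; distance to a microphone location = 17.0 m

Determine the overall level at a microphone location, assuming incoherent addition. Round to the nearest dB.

82 dB

Apply inverse-square spreading to bring every level to the receiver, then sum 10^(L/10).
hydraulic press: 95.8 − 20·log₁₀(17.6/1.8) = 95.8 − 19.80 = 76.00 dB.
woodworking router: 99.1 − 20·log₁₀(31.0/4.0) = 99.1 − 17.79 = 81.31 dB.
server rack: 62.0 − 20·log₁₀(17.0/2.3) = 62.0 − 17.37 = 44.63 dB.
Σ 10^(L/10) = 1.751e+08 → L_total = 10·log₁₀(1.751e+08) = 82.43 dB.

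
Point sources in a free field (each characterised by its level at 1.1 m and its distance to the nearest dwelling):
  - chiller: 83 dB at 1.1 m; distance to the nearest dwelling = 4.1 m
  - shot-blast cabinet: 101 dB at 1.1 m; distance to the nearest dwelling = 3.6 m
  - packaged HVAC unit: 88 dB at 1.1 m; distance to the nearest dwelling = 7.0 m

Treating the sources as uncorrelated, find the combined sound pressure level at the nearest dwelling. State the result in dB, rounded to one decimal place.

First find each source's level at the receiver (point-source: −20·log₁₀(r/r_ref)), then combine on an intensity basis.
chiller: 83 − 20·log₁₀(4.1/1.1) = 83 − 11.43 = 71.57 dB.
shot-blast cabinet: 101 − 20·log₁₀(3.6/1.1) = 101 − 10.30 = 90.70 dB.
packaged HVAC unit: 88 − 20·log₁₀(7.0/1.1) = 88 − 16.07 = 71.93 dB.
Σ 10^(L/10) = 1.205e+09 → L_total = 10·log₁₀(1.205e+09) = 90.81 dB.

90.8 dB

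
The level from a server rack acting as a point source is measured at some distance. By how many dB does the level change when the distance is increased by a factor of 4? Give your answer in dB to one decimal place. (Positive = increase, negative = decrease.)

Point-source spreading: ΔL = −20·log₁₀(r₂/r₁).
ΔL = −20·log₁₀(4) = -12.04 dB.

-12.0 dB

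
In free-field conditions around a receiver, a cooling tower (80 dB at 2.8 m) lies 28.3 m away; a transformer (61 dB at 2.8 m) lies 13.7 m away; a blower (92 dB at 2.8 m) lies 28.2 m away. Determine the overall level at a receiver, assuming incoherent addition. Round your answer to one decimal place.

Apply inverse-square spreading to bring every level to the receiver, then sum 10^(L/10).
cooling tower: 80 − 20·log₁₀(28.3/2.8) = 80 − 20.09 = 59.91 dB.
transformer: 61 − 20·log₁₀(13.7/2.8) = 61 − 13.79 = 47.21 dB.
blower: 92 − 20·log₁₀(28.2/2.8) = 92 − 20.06 = 71.94 dB.
Σ 10^(L/10) = 1.666e+07 → L_total = 10·log₁₀(1.666e+07) = 72.22 dB.

72.2 dB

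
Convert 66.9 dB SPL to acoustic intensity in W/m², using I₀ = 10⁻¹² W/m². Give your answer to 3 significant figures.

I/I₀ = 10^(66.9/10) = 4.898e+06, so I = 4.898e+06 × 10⁻¹² W/m².

4.90e-06 W/m²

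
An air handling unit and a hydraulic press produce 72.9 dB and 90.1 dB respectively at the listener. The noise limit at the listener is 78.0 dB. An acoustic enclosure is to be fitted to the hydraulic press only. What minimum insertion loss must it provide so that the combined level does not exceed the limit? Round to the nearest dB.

Everything except the hydraulic press sums to 10^(72.9/10) = 1.950e+07 in linear terms, 72.90 dB.
To meet 78.0 dB overall, the treated hydraulic press may contribute at most 10^(78.0/10) − 1.950e+07 = 4.360e+07, i.e. 76.39 dB.
Required insertion loss = 90.1 − 76.39 = 13.71 dB.

14 dB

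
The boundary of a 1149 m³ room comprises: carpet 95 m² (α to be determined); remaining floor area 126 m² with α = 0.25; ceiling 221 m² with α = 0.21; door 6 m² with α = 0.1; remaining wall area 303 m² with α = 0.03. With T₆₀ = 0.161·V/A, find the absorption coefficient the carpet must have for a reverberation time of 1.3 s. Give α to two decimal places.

Required total absorption A = 0.161·1149/1.3 = 142.30 m².
Absorption from the other surfaces = 126·0.25 + 221·0.21 + 6·0.1 + 303·0.03 = 87.60 m², so the carpet must supply 54.70 m² over 95 m².
α = 54.70/95 = 0.576.

0.58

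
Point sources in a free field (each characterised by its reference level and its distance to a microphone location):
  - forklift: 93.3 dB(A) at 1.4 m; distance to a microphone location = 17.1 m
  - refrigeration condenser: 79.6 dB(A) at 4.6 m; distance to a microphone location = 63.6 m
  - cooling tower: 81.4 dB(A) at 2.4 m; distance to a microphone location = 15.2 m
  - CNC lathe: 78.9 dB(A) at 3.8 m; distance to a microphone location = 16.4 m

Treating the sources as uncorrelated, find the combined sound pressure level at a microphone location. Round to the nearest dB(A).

Propagate each source to the receiver with L = L_ref − 20·log₁₀(r/r_ref), then add intensities.
forklift: 93.3 − 20·log₁₀(17.1/1.4) = 93.3 − 21.74 = 71.56 dB(A).
refrigeration condenser: 79.6 − 20·log₁₀(63.6/4.6) = 79.6 − 22.81 = 56.79 dB(A).
cooling tower: 81.4 − 20·log₁₀(15.2/2.4) = 81.4 − 16.03 = 65.37 dB(A).
CNC lathe: 78.9 − 20·log₁₀(16.4/3.8) = 78.9 − 12.70 = 66.20 dB(A).
Σ 10^(L/10) = 2.242e+07 → L_total = 10·log₁₀(2.242e+07) = 73.51 dB(A).

74 dB(A)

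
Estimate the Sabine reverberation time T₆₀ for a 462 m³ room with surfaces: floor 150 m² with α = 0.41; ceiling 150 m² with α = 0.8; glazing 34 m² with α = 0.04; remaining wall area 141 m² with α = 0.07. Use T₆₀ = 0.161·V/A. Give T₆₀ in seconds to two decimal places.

Summing Sᵢαᵢ: 150·0.41 + 150·0.8 + 34·0.04 + 141·0.07 = 192.73 m².
T₆₀ = 0.161·V/A = 0.161·462/192.73 = 0.386 s.

0.39 s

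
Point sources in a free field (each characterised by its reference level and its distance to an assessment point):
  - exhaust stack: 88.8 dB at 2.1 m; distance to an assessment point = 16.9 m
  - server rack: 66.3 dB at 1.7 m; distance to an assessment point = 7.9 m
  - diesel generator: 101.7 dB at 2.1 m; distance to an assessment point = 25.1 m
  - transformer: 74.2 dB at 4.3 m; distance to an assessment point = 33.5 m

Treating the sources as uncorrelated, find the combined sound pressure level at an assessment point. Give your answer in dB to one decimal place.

80.6 dB

Apply inverse-square spreading to bring every level to the receiver, then sum 10^(L/10).
exhaust stack: 88.8 − 20·log₁₀(16.9/2.1) = 88.8 − 18.11 = 70.69 dB.
server rack: 66.3 − 20·log₁₀(7.9/1.7) = 66.3 − 13.34 = 52.96 dB.
diesel generator: 101.7 − 20·log₁₀(25.1/2.1) = 101.7 − 21.55 = 80.15 dB.
transformer: 74.2 − 20·log₁₀(33.5/4.3) = 74.2 − 17.83 = 56.37 dB.
Σ 10^(L/10) = 1.159e+08 → L_total = 10·log₁₀(1.159e+08) = 80.64 dB.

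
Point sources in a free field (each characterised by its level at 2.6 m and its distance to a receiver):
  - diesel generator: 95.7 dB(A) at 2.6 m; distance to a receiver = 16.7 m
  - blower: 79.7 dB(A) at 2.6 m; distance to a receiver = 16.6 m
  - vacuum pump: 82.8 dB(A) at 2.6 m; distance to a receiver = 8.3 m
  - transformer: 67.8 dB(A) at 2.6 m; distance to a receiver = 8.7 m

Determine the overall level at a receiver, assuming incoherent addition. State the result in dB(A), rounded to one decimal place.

First find each source's level at the receiver (point-source: −20·log₁₀(r/r_ref)), then combine on an intensity basis.
diesel generator: 95.7 − 20·log₁₀(16.7/2.6) = 95.7 − 16.15 = 79.55 dB(A).
blower: 79.7 − 20·log₁₀(16.6/2.6) = 79.7 − 16.10 = 63.60 dB(A).
vacuum pump: 82.8 − 20·log₁₀(8.3/2.6) = 82.8 − 10.08 = 72.72 dB(A).
transformer: 67.8 − 20·log₁₀(8.7/2.6) = 67.8 − 10.49 = 57.31 dB(A).
Σ 10^(L/10) = 1.116e+08 → L_total = 10·log₁₀(1.116e+08) = 80.48 dB(A).

80.5 dB(A)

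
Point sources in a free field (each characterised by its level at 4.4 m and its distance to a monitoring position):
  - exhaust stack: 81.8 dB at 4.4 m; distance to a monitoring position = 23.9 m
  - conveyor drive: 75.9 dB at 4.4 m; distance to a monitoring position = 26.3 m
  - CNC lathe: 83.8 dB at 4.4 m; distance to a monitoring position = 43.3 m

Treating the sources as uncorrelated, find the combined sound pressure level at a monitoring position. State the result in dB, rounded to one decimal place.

69.4 dB

First find each source's level at the receiver (point-source: −20·log₁₀(r/r_ref)), then combine on an intensity basis.
exhaust stack: 81.8 − 20·log₁₀(23.9/4.4) = 81.8 − 14.70 = 67.10 dB.
conveyor drive: 75.9 − 20·log₁₀(26.3/4.4) = 75.9 − 15.53 = 60.37 dB.
CNC lathe: 83.8 − 20·log₁₀(43.3/4.4) = 83.8 − 19.86 = 63.94 dB.
Σ 10^(L/10) = 8.696e+06 → L_total = 10·log₁₀(8.696e+06) = 69.39 dB.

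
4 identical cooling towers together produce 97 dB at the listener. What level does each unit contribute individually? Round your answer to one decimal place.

4 equal contributions raise the level by 10·log₁₀ 4 = 6.021 dB, so each unit alone gives 97 − 6.021.

91.0 dB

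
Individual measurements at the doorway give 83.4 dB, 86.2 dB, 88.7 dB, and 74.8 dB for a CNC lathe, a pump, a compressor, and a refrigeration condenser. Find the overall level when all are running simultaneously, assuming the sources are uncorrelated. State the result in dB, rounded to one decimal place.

Incoherent sources combine by intensity addition: L_total = 10·log₁₀(Σ 10^(L_i/10)).
Σ 10^(L/10) = 10^(83.4/10) + 10^(86.2/10) + 10^(88.7/10) + 10^(74.8/10) = 1.407e+09.
L_total = 10·log₁₀(1.407e+09) = 91.48 dB.

91.5 dB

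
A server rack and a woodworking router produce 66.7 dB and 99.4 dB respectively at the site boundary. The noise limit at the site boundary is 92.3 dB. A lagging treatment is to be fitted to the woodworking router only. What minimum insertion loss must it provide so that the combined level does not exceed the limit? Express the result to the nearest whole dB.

7 dB

The untreated sources together contribute 10^(66.7/10) = 4.677e+06, i.e. 66.70 dB.
To meet 92.3 dB overall, the treated woodworking router may contribute at most 10^(92.3/10) − 4.677e+06 = 1.694e+09, i.e. 92.29 dB.
So the woodworking router must be reduced from 99.4 to 92.29 dB: IL = 7.11 dB.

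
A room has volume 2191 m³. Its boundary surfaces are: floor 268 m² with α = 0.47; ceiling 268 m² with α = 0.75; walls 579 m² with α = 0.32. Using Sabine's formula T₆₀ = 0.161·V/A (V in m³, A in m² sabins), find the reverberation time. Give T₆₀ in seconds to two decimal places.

0.69 s

Summing Sᵢαᵢ: 268·0.47 + 268·0.75 + 579·0.32 = 512.24 m².
T₆₀ = 0.161·V/A = 0.161·2191/512.24 = 0.689 s.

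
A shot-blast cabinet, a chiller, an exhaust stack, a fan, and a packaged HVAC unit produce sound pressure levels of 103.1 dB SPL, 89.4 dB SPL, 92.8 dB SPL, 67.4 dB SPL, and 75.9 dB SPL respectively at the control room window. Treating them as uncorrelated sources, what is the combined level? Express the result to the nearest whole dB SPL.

104 dB SPL

Incoherent sources combine by intensity addition: L_total = 10·log₁₀(Σ 10^(L_i/10)).
Σ 10^(L/10) = 10^(103.1/10) + 10^(89.4/10) + 10^(92.8/10) + 10^(67.4/10) + 10^(75.9/10) = 2.324e+10.
L_total = 10·log₁₀(2.324e+10) = 103.66 dB SPL.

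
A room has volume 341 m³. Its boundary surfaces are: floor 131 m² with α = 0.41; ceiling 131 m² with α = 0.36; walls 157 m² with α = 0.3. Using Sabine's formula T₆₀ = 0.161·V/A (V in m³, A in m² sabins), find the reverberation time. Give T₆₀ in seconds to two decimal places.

0.37 s

Summing Sᵢαᵢ: 131·0.41 + 131·0.36 + 157·0.3 = 147.97 m².
T₆₀ = 0.161 × 341 / 147.97 = 0.371 s.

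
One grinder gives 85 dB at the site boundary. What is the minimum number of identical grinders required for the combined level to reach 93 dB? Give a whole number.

N identical sources give L₁ + 10·log₁₀ N, so require 10·log₁₀ N ≥ 93 − 85 = 8.0 dB.
N ≥ 10^(8.0/10) = 6.310, so N = 7.

7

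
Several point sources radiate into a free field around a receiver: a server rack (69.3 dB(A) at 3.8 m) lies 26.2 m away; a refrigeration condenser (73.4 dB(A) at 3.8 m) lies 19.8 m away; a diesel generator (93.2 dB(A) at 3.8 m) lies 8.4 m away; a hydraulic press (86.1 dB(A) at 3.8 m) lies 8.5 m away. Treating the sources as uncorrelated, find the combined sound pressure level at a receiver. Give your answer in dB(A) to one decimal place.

87.1 dB(A)

First find each source's level at the receiver (point-source: −20·log₁₀(r/r_ref)), then combine on an intensity basis.
server rack: 69.3 − 20·log₁₀(26.2/3.8) = 69.3 − 16.77 = 52.53 dB(A).
refrigeration condenser: 73.4 − 20·log₁₀(19.8/3.8) = 73.4 − 14.34 = 59.06 dB(A).
diesel generator: 93.2 − 20·log₁₀(8.4/3.8) = 93.2 − 6.89 = 86.31 dB(A).
hydraulic press: 86.1 − 20·log₁₀(8.5/3.8) = 86.1 − 6.99 = 79.11 dB(A).
Σ 10^(L/10) = 5.100e+08 → L_total = 10·log₁₀(5.100e+08) = 87.08 dB(A).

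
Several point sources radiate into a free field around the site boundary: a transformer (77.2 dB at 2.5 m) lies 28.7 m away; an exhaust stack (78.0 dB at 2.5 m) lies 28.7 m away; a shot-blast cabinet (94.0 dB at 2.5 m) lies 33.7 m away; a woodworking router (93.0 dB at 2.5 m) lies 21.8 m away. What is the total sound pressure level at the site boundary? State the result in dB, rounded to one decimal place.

76.1 dB

Apply inverse-square spreading to bring every level to the receiver, then sum 10^(L/10).
transformer: 77.2 − 20·log₁₀(28.7/2.5) = 77.2 − 21.20 = 56.00 dB.
exhaust stack: 78.0 − 20·log₁₀(28.7/2.5) = 78.0 − 21.20 = 56.80 dB.
shot-blast cabinet: 94.0 − 20·log₁₀(33.7/2.5) = 94.0 − 22.59 = 71.41 dB.
woodworking router: 93.0 − 20·log₁₀(21.8/2.5) = 93.0 − 18.81 = 74.19 dB.
Σ 10^(L/10) = 4.094e+07 → L_total = 10·log₁₀(4.094e+07) = 76.12 dB.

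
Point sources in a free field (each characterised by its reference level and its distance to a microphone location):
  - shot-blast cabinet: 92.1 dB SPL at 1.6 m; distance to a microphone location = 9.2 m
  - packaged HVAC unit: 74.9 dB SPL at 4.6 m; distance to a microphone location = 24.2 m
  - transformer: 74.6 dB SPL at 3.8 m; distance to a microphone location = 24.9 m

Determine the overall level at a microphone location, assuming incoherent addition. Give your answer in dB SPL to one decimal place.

77.1 dB SPL

First find each source's level at the receiver (point-source: −20·log₁₀(r/r_ref)), then combine on an intensity basis.
shot-blast cabinet: 92.1 − 20·log₁₀(9.2/1.6) = 92.1 − 15.19 = 76.91 dB SPL.
packaged HVAC unit: 74.9 − 20·log₁₀(24.2/4.6) = 74.9 − 14.42 = 60.48 dB SPL.
transformer: 74.6 − 20·log₁₀(24.9/3.8) = 74.6 − 16.33 = 58.27 dB SPL.
Σ 10^(L/10) = 5.084e+07 → L_total = 10·log₁₀(5.084e+07) = 77.06 dB SPL.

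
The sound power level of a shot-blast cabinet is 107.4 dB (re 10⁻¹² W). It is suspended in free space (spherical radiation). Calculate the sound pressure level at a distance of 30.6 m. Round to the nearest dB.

L_p = L_w − 10·log₁₀(4π·r²) with r = 30.6 m.
4π·r² = 1.177e+04 m², 10·log₁₀ of that is 40.707 dB.
L_p = 107.4 − 40.707 = 66.69 dB.

67 dB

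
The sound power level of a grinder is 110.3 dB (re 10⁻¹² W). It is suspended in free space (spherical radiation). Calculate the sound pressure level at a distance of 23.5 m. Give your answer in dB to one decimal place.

L_p = L_w − 10·log₁₀(4π·r²) with r = 23.5 m.
4π·r² = 6940 m², 10·log₁₀ of that is 38.413 dB.
L_p = 110.3 − 38.413 = 71.89 dB.

71.9 dB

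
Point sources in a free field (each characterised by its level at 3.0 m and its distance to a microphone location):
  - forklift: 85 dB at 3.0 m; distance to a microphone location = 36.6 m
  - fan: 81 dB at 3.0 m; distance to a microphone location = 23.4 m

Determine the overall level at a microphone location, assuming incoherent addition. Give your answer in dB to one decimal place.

66.2 dB

First find each source's level at the receiver (point-source: −20·log₁₀(r/r_ref)), then combine on an intensity basis.
forklift: 85 − 20·log₁₀(36.6/3.0) = 85 − 21.73 = 63.27 dB.
fan: 81 − 20·log₁₀(23.4/3.0) = 81 − 17.84 = 63.16 dB.
Σ 10^(L/10) = 4.194e+06 → L_total = 10·log₁₀(4.194e+06) = 66.23 dB.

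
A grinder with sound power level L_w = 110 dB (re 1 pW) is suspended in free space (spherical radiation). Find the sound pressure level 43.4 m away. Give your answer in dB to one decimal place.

L_p = L_w − 10·log₁₀(4π·r²) with r = 43.4 m.
4π·r² = 2.367e+04 m², 10·log₁₀ of that is 43.742 dB.
L_p = 110 − 43.742 = 66.26 dB.

66.3 dB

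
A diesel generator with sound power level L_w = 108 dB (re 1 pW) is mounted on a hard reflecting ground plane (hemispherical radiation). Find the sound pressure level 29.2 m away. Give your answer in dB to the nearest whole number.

71 dB

The power spreads over a hemisphere of area 2π·r², so L_p = L_w − 10·log₁₀(2π·r²).
2π·r² = 5357 m², 10·log₁₀ of that is 37.289 dB.
L_p = 108 − 37.289 = 70.71 dB.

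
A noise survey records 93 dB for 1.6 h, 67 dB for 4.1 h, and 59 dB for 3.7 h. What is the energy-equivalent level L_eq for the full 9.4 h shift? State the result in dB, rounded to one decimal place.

L_eq = 10·log₁₀[(1/T)·Σ tᵢ·10^(Lᵢ/10)] with T = 9.4 h.
Σ tᵢ·10^(Lᵢ/10) = 1.6·10^(93/10) + 4.1·10^(67/10) + 3.7·10^(59/10) = 3.216e+09.
L_eq = 10·log₁₀(3.216e+09/9.4) = 85.34 dB.

85.3 dB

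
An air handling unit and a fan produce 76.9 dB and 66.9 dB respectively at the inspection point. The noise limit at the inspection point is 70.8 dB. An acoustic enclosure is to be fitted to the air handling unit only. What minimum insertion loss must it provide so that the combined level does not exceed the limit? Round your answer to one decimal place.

Fixed contribution from the other source: Σ 10^(L/10) = 10^(66.9/10) = 4.898e+06 (66.90 dB).
To meet 70.8 dB overall, the treated air handling unit may contribute at most 10^(70.8/10) − 4.898e+06 = 7.125e+06, i.e. 68.53 dB.
Required insertion loss = 76.9 − 68.53 = 8.37 dB.

8.4 dB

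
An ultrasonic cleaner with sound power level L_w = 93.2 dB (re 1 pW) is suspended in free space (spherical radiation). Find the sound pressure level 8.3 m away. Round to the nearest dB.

64 dB

Free-field spherical radiation: L_p = L_w − 10·log₁₀(4π·r²), r = 8.3 m.
4π·r² = 865.7 m², 10·log₁₀ of that is 29.374 dB.
L_p = 93.2 − 29.374 = 63.83 dB.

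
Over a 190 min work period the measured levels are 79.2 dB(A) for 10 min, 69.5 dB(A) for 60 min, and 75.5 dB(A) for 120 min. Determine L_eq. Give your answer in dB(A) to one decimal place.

74.7 dB(A)

The energy average is taken in the linear domain: L_eq = 10·log₁₀[(Σ tᵢ·10^(Lᵢ/10))/T], T = 190 min.
Σ tᵢ·10^(Lᵢ/10) = 10·10^(79.2/10) + 60·10^(69.5/10) + 120·10^(75.5/10) = 5.624e+09.
L_eq = 10·log₁₀(5.624e+09/190) = 74.71 dB(A).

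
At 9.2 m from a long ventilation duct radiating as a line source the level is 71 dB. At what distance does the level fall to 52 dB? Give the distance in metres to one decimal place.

730.8 m

For a line source L₁ − L₂ = 10·log₁₀(r₂/r₁), so r₂ = r₁·10^((L₁−L₂)/10).
r₂ = 9.2·10^((71−52)/10) = 9.2·10^(19.0/10) = 730.78 m.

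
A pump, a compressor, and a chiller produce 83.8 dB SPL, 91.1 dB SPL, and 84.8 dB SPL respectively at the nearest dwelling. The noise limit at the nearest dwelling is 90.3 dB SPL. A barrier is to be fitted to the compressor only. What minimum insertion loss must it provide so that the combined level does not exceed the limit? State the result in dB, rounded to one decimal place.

Fixed contribution from the other sources: Σ 10^(L/10) = 10^(83.8/10) + 10^(84.8/10) = 5.419e+08 (87.34 dB SPL).
The limit corresponds to 10^(90.3/10) = 1.072e+09; subtracting the fixed part leaves 5.296e+08 for the compressor, i.e. 87.24 dB SPL.
So the compressor must be reduced from 91.1 to 87.24 dB SPL: IL = 3.86 dB.

3.9 dB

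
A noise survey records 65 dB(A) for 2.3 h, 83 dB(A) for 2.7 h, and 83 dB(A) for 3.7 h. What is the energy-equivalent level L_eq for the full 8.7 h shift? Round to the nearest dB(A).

82 dB(A)

The energy average is taken in the linear domain: L_eq = 10·log₁₀[(Σ tᵢ·10^(Lᵢ/10))/T], T = 8.7 h.
Σ tᵢ·10^(Lᵢ/10) = 2.3·10^(65/10) + 2.7·10^(83/10) + 3.7·10^(83/10) = 1.284e+09.
L_eq = 10·log₁₀(1.284e+09/8.7) = 81.69 dB(A).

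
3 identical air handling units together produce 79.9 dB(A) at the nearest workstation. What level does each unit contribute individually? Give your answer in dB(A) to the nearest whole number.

75 dB(A)

Dividing the total intensity by 3 lowers the level by 10·log₁₀ 3 = 4.771 dB: L₁ = 79.9 − 4.771.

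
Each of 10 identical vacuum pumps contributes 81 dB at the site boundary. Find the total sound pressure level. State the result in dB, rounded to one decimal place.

With 10 equal, uncorrelated contributions the intensity is 10× that of one unit, giving a rise of 10·log₁₀ 10.
L_total = 81 + 10·log₁₀(10) = 81 + 10.000 = 91.00 dB.

91.0 dB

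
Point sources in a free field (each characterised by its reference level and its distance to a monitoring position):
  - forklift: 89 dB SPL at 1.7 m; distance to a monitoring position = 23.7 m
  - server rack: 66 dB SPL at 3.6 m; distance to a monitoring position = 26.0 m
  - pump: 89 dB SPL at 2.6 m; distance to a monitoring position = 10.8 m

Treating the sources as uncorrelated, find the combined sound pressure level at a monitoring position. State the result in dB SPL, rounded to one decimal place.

Apply inverse-square spreading to bring every level to the receiver, then sum 10^(L/10).
forklift: 89 − 20·log₁₀(23.7/1.7) = 89 − 22.89 = 66.11 dB SPL.
server rack: 66 − 20·log₁₀(26.0/3.6) = 66 − 17.17 = 48.83 dB SPL.
pump: 89 − 20·log₁₀(10.8/2.6) = 89 − 12.37 = 76.63 dB SPL.
Σ 10^(L/10) = 5.020e+07 → L_total = 10·log₁₀(5.020e+07) = 77.01 dB SPL.

77.0 dB SPL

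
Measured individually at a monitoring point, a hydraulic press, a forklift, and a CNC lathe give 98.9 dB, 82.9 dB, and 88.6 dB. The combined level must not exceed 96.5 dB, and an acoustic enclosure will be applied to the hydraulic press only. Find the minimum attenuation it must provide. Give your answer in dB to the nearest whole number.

Everything except the hydraulic press sums to 10^(82.9/10) + 10^(88.6/10) = 9.194e+08 in linear terms, 89.64 dB.
To meet 96.5 dB overall, the treated hydraulic press may contribute at most 10^(96.5/10) − 9.194e+08 = 3.547e+09, i.e. 95.50 dB.
So the hydraulic press must be reduced from 98.9 to 95.50 dB: IL = 3.40 dB.

3 dB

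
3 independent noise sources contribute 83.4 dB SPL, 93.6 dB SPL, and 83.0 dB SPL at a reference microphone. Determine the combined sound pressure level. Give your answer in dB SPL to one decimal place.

Incoherent sources combine by intensity addition: L_total = 10·log₁₀(Σ 10^(L_i/10)).
Σ 10^(L/10) = 10^(83.4/10) + 10^(93.6/10) + 10^(83.0/10) = 2.709e+09.
L_total = 10·log₁₀(2.709e+09) = 94.33 dB SPL.

94.3 dB SPL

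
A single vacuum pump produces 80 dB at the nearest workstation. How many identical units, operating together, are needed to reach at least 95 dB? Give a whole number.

The shortfall is 95 − 80 = 15.0 dB, and N units add 10·log₁₀ N, so need 10·log₁₀ N ≥ 15.0.
N ≥ 10^(15.0/10) = 31.623, so N = 32.

32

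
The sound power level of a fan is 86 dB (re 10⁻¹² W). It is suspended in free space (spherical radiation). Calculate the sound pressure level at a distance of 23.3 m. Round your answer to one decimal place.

47.7 dB

Free-field spherical radiation: L_p = L_w − 10·log₁₀(4π·r²), r = 23.3 m.
4π·r² = 6822 m², 10·log₁₀ of that is 38.339 dB.
L_p = 86 − 38.339 = 47.66 dB.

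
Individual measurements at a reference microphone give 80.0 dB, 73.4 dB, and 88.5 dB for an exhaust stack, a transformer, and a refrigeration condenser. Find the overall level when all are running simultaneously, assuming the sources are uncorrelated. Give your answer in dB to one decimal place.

For uncorrelated sources the intensities add, so convert each level to linear form, sum, and take 10·log₁₀ of the total.
Σ 10^(L/10) = 10^(80.0/10) + 10^(73.4/10) + 10^(88.5/10) = 8.298e+08.
L_total = 10·log₁₀(8.298e+08) = 89.19 dB.

89.2 dB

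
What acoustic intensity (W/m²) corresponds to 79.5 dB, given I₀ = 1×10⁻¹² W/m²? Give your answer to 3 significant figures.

I = I₀·10^(L/10) = 10⁻¹² × 10^(79.5/10) = 10^(-4.050).

8.91e-05 W/m²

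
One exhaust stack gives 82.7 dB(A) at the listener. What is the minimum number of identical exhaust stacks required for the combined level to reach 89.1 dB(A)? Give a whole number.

5

The shortfall is 89.1 − 82.7 = 6.4 dB, and N units add 10·log₁₀ N, so need 10·log₁₀ N ≥ 6.4.
N ≥ 10^(6.4/10) = 4.365, so N = 5.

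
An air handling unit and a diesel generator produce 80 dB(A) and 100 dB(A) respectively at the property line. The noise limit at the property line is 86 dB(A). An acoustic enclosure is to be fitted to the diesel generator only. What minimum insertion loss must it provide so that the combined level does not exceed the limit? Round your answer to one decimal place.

The untreated sources together contribute 10^(80/10) = 1.000e+08, i.e. 80.00 dB(A).
To meet 86 dB(A) overall, the treated diesel generator may contribute at most 10^(86/10) − 1.000e+08 = 2.981e+08, i.e. 84.74 dB(A).
Required insertion loss = 100 − 84.74 = 15.26 dB.

15.3 dB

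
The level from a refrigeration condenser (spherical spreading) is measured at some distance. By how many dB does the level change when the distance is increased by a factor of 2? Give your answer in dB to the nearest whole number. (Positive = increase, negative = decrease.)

-6 dB

Point-source spreading: ΔL = −20·log₁₀(r₂/r₁).
ΔL = −20·log₁₀(2) = -6.02 dB.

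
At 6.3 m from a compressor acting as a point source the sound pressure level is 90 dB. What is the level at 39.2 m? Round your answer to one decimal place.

74.1 dB

Point-source attenuation: ΔL = 20·log₁₀(r₂/r₁) = 20·log₁₀(39.2/6.3) = 15.879 dB.
L₂ = 90 − 20·log₁₀(39.2/6.3) = 90 − 15.879 = 74.12 dB.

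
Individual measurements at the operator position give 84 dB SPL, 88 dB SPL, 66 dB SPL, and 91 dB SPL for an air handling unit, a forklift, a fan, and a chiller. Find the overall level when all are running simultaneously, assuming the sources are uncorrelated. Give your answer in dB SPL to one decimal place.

93.3 dB SPL

For uncorrelated sources the intensities add, so convert each level to linear form, sum, and take 10·log₁₀ of the total.
Σ 10^(L/10) = 10^(84/10) + 10^(88/10) + 10^(66/10) + 10^(91/10) = 2.145e+09.
L_total = 10·log₁₀(2.145e+09) = 93.31 dB SPL.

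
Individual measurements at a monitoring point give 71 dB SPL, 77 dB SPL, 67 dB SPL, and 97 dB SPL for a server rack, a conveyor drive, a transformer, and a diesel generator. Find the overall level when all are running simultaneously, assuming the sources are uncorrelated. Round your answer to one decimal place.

For uncorrelated sources the intensities add, so convert each level to linear form, sum, and take 10·log₁₀ of the total.
Σ 10^(L/10) = 10^(71/10) + 10^(77/10) + 10^(67/10) + 10^(97/10) = 5.080e+09.
L_total = 10·log₁₀(5.080e+09) = 97.06 dB SPL.

97.1 dB SPL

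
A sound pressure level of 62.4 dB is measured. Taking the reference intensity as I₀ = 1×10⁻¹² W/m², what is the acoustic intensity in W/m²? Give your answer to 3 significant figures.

1.74e-06 W/m²

I = I₀·10^(L/10) = 10⁻¹² × 10^(62.4/10) = 10^(-5.760).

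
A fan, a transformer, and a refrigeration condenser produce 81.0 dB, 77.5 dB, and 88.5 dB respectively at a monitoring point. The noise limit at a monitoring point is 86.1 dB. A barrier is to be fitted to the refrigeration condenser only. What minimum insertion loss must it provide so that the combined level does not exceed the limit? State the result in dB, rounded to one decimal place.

Fixed contribution from the other sources: Σ 10^(L/10) = 10^(81.0/10) + 10^(77.5/10) = 1.821e+08 (82.60 dB).
The limit corresponds to 10^(86.1/10) = 4.074e+08; subtracting the fixed part leaves 2.253e+08 for the refrigeration condenser, i.e. 83.53 dB.
Required insertion loss = 88.5 − 83.53 = 4.97 dB.

5.0 dB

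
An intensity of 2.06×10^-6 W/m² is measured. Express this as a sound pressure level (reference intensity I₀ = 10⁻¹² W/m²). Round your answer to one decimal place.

63.1 dB

I/I₀ = 2.06×10^-6/10⁻¹² = 2.06×10^6, and L = 10·log₁₀(I/I₀).
L = 10·(0.3139 + 6) = 63.14 dB.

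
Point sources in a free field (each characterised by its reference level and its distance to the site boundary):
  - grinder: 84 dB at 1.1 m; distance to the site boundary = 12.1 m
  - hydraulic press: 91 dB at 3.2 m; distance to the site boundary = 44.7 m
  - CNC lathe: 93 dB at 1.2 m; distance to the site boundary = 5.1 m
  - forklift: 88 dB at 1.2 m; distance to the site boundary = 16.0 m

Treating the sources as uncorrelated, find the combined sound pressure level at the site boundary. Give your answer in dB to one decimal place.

Propagate each source to the receiver with L = L_ref − 20·log₁₀(r/r_ref), then add intensities.
grinder: 84 − 20·log₁₀(12.1/1.1) = 84 − 20.83 = 63.17 dB.
hydraulic press: 91 − 20·log₁₀(44.7/3.2) = 91 − 22.90 = 68.10 dB.
CNC lathe: 93 − 20·log₁₀(5.1/1.2) = 93 − 12.57 = 80.43 dB.
forklift: 88 − 20·log₁₀(16.0/1.2) = 88 − 22.50 = 65.50 dB.
Σ 10^(L/10) = 1.225e+08 → L_total = 10·log₁₀(1.225e+08) = 80.88 dB.

80.9 dB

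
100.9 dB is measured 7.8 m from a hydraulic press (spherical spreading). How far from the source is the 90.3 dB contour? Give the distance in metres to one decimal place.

The 10.6 dB drop corresponds to a distance ratio of 10^(10.6/20) for a point source.
r₂ = 7.8·10^((100.9−90.3)/20) = 7.8·10^(10.6/20) = 26.43 m.

26.4 m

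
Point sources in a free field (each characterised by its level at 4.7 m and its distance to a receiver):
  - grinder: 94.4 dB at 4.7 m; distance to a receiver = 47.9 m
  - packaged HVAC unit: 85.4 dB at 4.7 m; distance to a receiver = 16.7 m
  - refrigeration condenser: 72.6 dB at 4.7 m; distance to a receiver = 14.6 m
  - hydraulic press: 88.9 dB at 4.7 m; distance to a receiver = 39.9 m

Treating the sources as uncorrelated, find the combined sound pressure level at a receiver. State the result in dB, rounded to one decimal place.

Propagate each source to the receiver with L = L_ref − 20·log₁₀(r/r_ref), then add intensities.
grinder: 94.4 − 20·log₁₀(47.9/4.7) = 94.4 − 20.16 = 74.24 dB.
packaged HVAC unit: 85.4 − 20·log₁₀(16.7/4.7) = 85.4 − 11.01 = 74.39 dB.
refrigeration condenser: 72.6 − 20·log₁₀(14.6/4.7) = 72.6 − 9.85 = 62.75 dB.
hydraulic press: 88.9 − 20·log₁₀(39.9/4.7) = 88.9 − 18.58 = 70.32 dB.
Σ 10^(L/10) = 6.664e+07 → L_total = 10·log₁₀(6.664e+07) = 78.24 dB.

78.2 dB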